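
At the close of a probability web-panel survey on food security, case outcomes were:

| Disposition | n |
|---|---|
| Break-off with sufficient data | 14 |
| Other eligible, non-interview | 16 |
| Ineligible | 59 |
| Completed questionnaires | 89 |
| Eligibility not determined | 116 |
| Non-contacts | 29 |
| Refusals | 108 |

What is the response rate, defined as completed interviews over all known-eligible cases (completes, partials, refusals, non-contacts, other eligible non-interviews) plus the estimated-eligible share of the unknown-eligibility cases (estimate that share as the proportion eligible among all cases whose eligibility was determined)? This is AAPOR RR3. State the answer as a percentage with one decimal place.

25.4%

Numerator = 89
Eligible (known) = 89 + 14 + 108 + 29 + 16 = 256
e = 256 / (256 + 59) = 256 / 315 = 0.8127
Eligible share of unknowns = 0.8127 × 116 = 94.27
Denominator = 256 + 94.27 = 350.27
RR3 = 89 / 350.27 = 0.2541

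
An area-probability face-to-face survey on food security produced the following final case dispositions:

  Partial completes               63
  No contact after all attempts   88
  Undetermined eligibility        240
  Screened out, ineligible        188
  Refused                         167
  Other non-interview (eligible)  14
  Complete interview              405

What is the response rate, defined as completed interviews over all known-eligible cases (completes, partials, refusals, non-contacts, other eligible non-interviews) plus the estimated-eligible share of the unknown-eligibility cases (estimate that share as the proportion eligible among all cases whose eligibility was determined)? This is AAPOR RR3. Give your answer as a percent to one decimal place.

43.6%

Top = 405
Known eligible = 405 + 63 + 167 + 88 + 14 = 737
e = 737 / (737 + 188) = 737 / 925 = 0.7968
Eligible share of unknowns = 0.7968 × 240 = 191.23
Denominator = 737 + 191.23 = 928.23
RR3 = 405 / 928.23 = 0.4363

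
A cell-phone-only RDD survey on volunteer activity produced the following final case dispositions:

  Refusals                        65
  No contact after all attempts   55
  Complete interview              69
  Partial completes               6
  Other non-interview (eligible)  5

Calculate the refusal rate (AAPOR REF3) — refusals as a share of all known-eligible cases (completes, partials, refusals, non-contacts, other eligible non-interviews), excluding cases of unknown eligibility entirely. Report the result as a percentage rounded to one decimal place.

Num: 65
Denom: 69 + 6 + 65 + 55 + 5 = 200
REF3 = 65 / 200 = 0.3250

32.5%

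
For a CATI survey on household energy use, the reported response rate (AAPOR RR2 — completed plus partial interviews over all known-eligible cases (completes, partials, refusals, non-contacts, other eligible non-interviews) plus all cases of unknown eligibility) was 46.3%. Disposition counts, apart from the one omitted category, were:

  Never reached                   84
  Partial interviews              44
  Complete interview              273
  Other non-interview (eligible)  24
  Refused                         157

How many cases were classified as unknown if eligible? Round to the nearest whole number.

103

Numerator = 273 + 44 = 317
RR2 = 317 / D = 0.463
D = 317 / 0.463 = 684.7
Rest of base = 582
unknown if eligible = 684.7 − 582 ≈ 103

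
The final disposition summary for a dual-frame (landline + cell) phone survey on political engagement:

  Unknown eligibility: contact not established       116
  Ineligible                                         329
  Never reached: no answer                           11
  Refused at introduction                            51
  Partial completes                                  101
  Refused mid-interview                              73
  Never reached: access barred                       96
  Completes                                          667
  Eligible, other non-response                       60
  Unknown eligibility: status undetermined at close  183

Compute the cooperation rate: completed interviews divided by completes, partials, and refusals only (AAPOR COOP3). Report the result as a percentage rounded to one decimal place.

Refused = 51 + 73 = 124
No answer / not reached = 11 + 96 = 107
Unknown eligibility = 116 + 183 = 299
Numerator: 667
Denominator: 667 + 101 + 124 = 892
COOP3 = 667 / 892 = 0.7478

74.8%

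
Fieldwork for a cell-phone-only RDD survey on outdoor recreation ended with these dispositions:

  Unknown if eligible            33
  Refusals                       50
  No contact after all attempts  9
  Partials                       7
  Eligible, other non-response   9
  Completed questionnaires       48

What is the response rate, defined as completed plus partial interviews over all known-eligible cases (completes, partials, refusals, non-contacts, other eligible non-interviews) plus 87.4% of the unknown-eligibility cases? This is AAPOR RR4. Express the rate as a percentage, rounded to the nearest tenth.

36.2%

Top → 48 + 7 = 55
Known eligible → 48 + 7 + 50 + 9 + 9 = 123
Estimated eligible among unknowns → 0.8740 × 33 = 28.84
Denom → 123 + 28.84 = 151.84
RR4 = 55 / 151.84 = 0.3622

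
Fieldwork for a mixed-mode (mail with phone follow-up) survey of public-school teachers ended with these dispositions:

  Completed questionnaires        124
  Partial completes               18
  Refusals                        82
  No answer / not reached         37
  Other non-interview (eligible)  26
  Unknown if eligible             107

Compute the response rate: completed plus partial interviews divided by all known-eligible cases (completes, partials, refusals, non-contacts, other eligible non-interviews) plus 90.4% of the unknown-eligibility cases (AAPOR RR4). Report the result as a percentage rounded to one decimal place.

Num = 124 + 18 = 142
Known eligible = 124 + 18 + 82 + 37 + 26 = 287
Estimated eligible among unknowns = 0.9040 × 107 = 96.73
Denom = 287 + 96.73 = 383.73
RR4 = 142 / 383.73 = 0.3701

37.0%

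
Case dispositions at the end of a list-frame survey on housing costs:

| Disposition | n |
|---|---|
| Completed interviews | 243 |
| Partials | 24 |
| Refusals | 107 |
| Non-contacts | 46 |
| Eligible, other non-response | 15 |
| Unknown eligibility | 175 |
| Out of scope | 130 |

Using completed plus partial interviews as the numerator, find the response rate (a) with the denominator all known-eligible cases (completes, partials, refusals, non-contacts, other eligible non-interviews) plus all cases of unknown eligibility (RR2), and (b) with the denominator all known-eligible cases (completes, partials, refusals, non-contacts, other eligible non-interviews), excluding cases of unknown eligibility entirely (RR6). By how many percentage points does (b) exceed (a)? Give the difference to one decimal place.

17.6

Top → 243 + 24 = 267
Base → 243 + 24 + 107 + 46 + 15 + 175 = 610
RR2 = 267 / 610 = 0.4377
Base → 243 + 24 + 107 + 46 + 15 = 435
RR6 = 267 / 435 = 0.6138
Difference = 61.38 − 43.77 = 17.61 percentage points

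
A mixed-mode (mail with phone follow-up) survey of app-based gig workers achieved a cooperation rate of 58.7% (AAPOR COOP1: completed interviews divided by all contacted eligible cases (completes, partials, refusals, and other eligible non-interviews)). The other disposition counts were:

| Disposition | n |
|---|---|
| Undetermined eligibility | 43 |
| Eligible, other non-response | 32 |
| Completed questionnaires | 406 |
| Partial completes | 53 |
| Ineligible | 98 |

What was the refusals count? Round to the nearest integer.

COOP1 = 406 / D = 0.587
D = 406 / 0.587 = 691.7
Remaining denominator categories sum to 491
refusals = 691.7 − 491 ≈ 201

201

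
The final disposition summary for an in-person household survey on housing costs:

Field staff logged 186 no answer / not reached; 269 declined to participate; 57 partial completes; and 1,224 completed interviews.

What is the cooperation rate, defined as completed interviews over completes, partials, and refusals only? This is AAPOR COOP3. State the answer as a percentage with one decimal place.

Numerator = 1224
Denom = 1224 + 57 + 269 = 1550
COOP3 = 1224 / 1550 = 0.7897

79.0%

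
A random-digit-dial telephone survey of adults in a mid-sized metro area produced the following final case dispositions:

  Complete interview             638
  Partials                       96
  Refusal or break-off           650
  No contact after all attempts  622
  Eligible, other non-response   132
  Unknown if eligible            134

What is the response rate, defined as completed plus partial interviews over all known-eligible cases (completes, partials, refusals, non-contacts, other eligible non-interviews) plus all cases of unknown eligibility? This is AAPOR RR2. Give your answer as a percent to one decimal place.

Top = 638 + 96 = 734
Base = 638 + 96 + 650 + 622 + 132 + 134 = 2272
RR2 = 734 / 2272 = 0.3231

32.3%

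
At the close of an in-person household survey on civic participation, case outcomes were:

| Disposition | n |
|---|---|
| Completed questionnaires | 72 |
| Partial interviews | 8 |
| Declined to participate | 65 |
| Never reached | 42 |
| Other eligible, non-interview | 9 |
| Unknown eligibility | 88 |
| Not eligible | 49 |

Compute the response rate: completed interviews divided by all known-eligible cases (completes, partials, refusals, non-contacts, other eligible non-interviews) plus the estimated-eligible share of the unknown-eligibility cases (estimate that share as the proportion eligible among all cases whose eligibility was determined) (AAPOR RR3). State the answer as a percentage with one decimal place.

Num = 72
Known eligible = 72 + 8 + 65 + 42 + 9 = 196
e = 196 / (196 + 49) = 196 / 245 = 0.8000
Estimated eligible among unknowns = 0.8000 × 88 = 70.40
Base = 196 + 70.40 = 266.40
RR3 = 72 / 266.40 = 0.2703

27.0%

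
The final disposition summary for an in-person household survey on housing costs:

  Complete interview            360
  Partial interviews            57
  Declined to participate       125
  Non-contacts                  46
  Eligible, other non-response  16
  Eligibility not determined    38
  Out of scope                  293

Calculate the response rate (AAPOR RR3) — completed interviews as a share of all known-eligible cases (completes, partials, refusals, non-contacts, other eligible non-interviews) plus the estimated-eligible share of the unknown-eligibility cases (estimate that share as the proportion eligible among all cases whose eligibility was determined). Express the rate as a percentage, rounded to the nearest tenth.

Num → 360
Eligible (known) → 360 + 57 + 125 + 46 + 16 = 604
e = 604 / (604 + 293) = 604 / 897 = 0.6734
Estimated eligible among unknowns → 0.6734 × 38 = 25.59
Denominator → 604 + 25.59 = 629.59
RR3 = 360 / 629.59 = 0.5718

57.2%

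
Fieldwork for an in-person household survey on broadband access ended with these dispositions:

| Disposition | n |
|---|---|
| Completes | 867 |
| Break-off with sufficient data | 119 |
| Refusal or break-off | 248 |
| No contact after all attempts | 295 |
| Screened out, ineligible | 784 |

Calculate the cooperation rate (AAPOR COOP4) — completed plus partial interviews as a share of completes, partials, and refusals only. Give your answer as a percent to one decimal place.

79.9%

Num: 867 + 119 = 986
Base: 867 + 119 + 248 = 1234
COOP4 = 986 / 1234 = 0.7990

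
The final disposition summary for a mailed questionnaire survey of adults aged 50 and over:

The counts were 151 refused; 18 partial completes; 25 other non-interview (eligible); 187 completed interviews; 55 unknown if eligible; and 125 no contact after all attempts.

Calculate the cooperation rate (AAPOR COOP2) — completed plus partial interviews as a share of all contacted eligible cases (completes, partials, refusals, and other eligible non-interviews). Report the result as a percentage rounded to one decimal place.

Top = 187 + 18 = 205
Base = 187 + 18 + 151 + 25 = 381
COOP2 = 205 / 381 = 0.5381

53.8%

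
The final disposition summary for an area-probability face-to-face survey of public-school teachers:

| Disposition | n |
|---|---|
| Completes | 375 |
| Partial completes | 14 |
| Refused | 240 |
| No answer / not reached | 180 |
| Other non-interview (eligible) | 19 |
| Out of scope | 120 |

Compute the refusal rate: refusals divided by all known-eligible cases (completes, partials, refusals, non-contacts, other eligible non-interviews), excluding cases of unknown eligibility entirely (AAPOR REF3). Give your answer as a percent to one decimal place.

Numerator = 240
Denom = 375 + 14 + 240 + 180 + 19 = 828
REF3 = 240 / 828 = 0.2899

29.0%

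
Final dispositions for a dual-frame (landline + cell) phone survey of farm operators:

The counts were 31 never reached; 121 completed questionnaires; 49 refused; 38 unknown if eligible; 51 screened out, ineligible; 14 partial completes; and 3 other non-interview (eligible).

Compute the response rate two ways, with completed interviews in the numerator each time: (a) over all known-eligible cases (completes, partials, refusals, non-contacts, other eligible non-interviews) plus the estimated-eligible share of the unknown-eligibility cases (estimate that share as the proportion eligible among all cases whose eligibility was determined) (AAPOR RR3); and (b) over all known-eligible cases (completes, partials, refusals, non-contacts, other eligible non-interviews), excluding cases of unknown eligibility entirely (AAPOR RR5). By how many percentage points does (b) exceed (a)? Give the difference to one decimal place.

6.9

Top → 121
Known eligible → 121 + 14 + 49 + 31 + 3 = 218
e = 218 / (218 + 51) = 218 / 269 = 0.8104
e × U → 0.8104 × 38 = 30.80
Base → 218 + 30.80 = 248.80
RR3 = 121 / 248.80 = 0.4863
Base → 121 + 14 + 49 + 31 + 3 = 218
RR5 = 121 / 218 = 0.5550
Difference = 55.50 − 48.63 = 6.87 percentage points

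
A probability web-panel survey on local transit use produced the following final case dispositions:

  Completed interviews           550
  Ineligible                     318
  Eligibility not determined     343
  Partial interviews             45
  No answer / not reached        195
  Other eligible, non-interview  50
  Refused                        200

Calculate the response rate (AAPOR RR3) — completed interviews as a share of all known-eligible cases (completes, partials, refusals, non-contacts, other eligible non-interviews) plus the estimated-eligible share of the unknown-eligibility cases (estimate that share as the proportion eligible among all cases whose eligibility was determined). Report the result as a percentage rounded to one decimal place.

Numerator → 550
Eligible (known) → 550 + 45 + 200 + 195 + 50 = 1040
e = 1040 / (1040 + 318) = 1040 / 1358 = 0.7658
Estimated eligible among unknowns → 0.7658 × 343 = 262.67
Denom → 1040 + 262.67 = 1302.67
RR3 = 550 / 1302.67 = 0.4222

42.2%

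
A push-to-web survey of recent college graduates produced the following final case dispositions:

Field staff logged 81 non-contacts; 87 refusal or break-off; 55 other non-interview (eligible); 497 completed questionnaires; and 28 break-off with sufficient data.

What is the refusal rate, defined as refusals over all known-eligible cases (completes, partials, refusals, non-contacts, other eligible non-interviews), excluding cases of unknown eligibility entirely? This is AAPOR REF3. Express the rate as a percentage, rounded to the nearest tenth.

11.6%

Top → 87
Base → 497 + 28 + 87 + 81 + 55 = 748
REF3 = 87 / 748 = 0.1163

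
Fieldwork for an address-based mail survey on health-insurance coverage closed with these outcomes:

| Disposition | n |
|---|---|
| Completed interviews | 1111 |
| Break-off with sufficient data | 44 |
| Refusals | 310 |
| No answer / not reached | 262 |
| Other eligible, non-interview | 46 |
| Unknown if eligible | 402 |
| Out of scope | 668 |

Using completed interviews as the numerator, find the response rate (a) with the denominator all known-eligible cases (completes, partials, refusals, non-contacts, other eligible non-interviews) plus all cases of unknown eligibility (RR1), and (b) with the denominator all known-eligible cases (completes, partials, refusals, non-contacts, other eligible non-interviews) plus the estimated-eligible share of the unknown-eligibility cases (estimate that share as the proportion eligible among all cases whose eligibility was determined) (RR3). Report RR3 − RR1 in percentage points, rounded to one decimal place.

Numerator → 1111
Denom → 1111 + 44 + 310 + 262 + 46 + 402 = 2175
RR1 = 1111 / 2175 = 0.5108
Known eligible → 1111 + 44 + 310 + 262 + 46 = 1773
e = 1773 / (1773 + 668) = 1773 / 2441 = 0.7263
e × U → 0.7263 × 402 = 291.97
Denom → 1773 + 291.97 = 2064.97
RR3 = 1111 / 2064.97 = 0.5380
Difference = 53.80 − 51.08 = 2.72 percentage points

2.7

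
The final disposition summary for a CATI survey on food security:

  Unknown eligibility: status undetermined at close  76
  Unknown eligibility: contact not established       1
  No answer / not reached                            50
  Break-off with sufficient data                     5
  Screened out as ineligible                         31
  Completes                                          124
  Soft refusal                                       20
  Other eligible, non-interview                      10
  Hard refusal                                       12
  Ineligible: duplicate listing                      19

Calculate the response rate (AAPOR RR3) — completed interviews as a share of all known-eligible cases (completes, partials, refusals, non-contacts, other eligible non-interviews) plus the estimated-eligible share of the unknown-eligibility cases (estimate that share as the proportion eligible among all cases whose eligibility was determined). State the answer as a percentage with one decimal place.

Refusals = 12 + 20 = 32
Unknown if eligible = 1 + 76 = 77
Ineligible = 31 + 19 = 50
Numerator → 124
Eligible (known) → 124 + 5 + 32 + 50 + 10 = 221
e = 221 / (221 + 50) = 221 / 271 = 0.8155
Estimated eligible among unknowns → 0.8155 × 77 = 62.79
Denom → 221 + 62.79 = 283.79
RR3 = 124 / 283.79 = 0.4369

43.7%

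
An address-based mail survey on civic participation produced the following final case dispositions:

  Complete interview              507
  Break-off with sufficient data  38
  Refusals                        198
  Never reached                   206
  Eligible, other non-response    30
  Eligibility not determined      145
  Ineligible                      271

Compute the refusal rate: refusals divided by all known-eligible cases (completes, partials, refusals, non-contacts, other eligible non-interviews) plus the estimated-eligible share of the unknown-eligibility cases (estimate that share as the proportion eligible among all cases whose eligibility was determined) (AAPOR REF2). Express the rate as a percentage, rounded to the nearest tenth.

18.1%

Num = 198
Eligible (known) = 507 + 38 + 198 + 206 + 30 = 979
e = 979 / (979 + 271) = 979 / 1250 = 0.7832
Eligible share of unknowns = 0.7832 × 145 = 113.56
Denominator = 979 + 113.56 = 1092.56
REF2 = 198 / 1092.56 = 0.1812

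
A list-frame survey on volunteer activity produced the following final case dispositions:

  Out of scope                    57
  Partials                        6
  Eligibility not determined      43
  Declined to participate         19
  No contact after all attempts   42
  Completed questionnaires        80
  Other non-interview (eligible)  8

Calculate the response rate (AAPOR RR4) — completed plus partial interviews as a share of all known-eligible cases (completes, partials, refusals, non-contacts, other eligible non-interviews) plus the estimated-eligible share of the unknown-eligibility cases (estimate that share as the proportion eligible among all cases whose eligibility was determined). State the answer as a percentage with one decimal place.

46.1%

Numerator → 80 + 6 = 86
Eligible (known) → 80 + 6 + 19 + 42 + 8 = 155
e = 155 / (155 + 57) = 155 / 212 = 0.7311
e × U → 0.7311 × 43 = 31.44
Denominator → 155 + 31.44 = 186.44
RR4 = 86 / 186.44 = 0.4613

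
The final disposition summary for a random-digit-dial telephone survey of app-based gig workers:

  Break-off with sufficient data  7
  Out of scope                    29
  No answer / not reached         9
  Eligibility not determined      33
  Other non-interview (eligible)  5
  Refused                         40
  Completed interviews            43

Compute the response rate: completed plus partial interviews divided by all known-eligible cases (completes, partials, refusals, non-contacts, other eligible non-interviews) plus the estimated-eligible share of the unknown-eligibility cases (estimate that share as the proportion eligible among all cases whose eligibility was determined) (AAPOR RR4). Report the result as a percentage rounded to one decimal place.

38.5%

Top → 43 + 7 = 50
Eligible (known) → 43 + 7 + 40 + 9 + 5 = 104
e = 104 / (104 + 29) = 104 / 133 = 0.7820
Eligible share of unknowns → 0.7820 × 33 = 25.81
Denominator → 104 + 25.81 = 129.81
RR4 = 50 / 129.81 = 0.3852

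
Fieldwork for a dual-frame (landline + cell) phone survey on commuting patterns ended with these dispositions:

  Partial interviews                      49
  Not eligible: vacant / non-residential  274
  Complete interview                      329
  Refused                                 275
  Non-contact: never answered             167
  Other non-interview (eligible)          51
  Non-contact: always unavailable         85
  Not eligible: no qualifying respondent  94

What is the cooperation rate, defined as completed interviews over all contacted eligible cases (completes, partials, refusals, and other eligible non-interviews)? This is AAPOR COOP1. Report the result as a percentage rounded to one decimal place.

Non-contacts = 167 + 85 = 252
Ineligible = 94 + 274 = 368
Top = 329
Denom = 329 + 49 + 275 + 51 = 704
COOP1 = 329 / 704 = 0.4673

46.7%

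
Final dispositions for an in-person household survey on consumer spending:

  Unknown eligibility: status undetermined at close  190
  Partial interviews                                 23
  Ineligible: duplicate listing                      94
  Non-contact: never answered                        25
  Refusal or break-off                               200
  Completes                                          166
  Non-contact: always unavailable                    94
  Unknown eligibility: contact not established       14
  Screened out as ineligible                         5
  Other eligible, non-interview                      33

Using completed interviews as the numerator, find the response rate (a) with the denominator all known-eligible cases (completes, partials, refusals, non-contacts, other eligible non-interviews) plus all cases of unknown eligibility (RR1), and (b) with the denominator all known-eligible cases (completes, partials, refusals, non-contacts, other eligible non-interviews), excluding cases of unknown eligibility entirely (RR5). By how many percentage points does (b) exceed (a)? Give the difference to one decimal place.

Non-contacts = 25 + 94 = 119
Unknown eligibility = 14 + 190 = 204
Out of scope = 5 + 94 = 99
Num: 166
Base: 166 + 23 + 200 + 119 + 33 + 204 = 745
RR1 = 166 / 745 = 0.2228
Base: 166 + 23 + 200 + 119 + 33 = 541
RR5 = 166 / 541 = 0.3068
Difference = 30.68 − 22.28 = 8.40 percentage points

8.4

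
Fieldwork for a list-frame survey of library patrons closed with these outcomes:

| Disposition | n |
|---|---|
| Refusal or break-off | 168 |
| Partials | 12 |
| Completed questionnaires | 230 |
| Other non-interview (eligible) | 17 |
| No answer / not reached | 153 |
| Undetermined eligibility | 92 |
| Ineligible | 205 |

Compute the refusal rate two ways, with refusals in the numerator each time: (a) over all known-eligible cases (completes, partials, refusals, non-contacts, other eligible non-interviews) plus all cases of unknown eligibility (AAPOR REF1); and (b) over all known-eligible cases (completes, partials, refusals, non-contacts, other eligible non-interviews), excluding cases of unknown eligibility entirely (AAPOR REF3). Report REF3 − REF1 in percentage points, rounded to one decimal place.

4.0

Num: 168
Denom: 230 + 12 + 168 + 153 + 17 + 92 = 672
REF1 = 168 / 672 = 0.2500
Denom: 230 + 12 + 168 + 153 + 17 = 580
REF3 = 168 / 580 = 0.2897
Difference = 28.97 − 25.00 = 3.97 percentage points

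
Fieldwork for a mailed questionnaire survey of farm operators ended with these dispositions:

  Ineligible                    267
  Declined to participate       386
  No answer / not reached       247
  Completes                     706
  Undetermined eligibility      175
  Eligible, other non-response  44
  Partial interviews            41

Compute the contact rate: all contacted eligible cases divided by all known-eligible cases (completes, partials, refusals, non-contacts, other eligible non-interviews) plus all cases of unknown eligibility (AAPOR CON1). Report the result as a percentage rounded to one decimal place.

Numerator: 706 + 41 + 386 + 44 = 1177
Denom: 706 + 41 + 386 + 247 + 44 + 175 = 1599
CON1 = 1177 / 1599 = 0.7361

73.6%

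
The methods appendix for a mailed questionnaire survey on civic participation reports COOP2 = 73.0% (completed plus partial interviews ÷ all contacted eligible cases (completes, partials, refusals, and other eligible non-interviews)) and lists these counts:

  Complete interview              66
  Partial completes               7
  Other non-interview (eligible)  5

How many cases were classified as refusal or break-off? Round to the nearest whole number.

Numerator → 66 + 7 = 73
COOP2 = 73 / D = 0.730
D = 73 / 0.730 = 100.0
Other denominator terms total 78
refusal or break-off = 100.0 − 78 ≈ 22

22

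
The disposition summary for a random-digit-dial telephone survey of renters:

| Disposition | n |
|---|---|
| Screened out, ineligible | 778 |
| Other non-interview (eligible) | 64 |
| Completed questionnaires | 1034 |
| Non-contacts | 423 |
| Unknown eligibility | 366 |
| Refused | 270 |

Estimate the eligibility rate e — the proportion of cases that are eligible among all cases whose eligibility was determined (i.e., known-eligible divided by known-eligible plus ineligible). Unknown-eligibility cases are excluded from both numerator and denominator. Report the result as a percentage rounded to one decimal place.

Determined eligible: 1034 + 270 + 423 + 64 = 1791
e = 1791 / (1791 + 778) = 1791 / 2569 = 0.6972

69.7%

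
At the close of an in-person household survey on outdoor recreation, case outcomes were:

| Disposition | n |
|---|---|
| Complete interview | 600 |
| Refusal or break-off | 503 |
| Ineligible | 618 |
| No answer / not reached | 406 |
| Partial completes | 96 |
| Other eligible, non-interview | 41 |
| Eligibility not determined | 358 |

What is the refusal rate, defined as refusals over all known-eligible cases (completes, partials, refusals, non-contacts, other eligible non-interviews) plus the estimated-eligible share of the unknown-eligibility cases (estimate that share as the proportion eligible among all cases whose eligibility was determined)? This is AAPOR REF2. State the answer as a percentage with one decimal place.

Top: 503
Determined eligible: 600 + 96 + 503 + 406 + 41 = 1646
e = 1646 / (1646 + 618) = 1646 / 2264 = 0.7270
Estimated eligible among unknowns: 0.7270 × 358 = 260.27
Denom: 1646 + 260.27 = 1906.27
REF2 = 503 / 1906.27 = 0.2639

26.4%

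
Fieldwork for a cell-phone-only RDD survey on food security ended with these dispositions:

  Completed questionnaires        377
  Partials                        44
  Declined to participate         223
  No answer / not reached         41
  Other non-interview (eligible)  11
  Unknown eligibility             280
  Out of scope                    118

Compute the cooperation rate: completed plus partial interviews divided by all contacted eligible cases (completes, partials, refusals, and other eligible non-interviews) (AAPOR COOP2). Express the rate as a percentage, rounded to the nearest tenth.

Num = 377 + 44 = 421
Denominator = 377 + 44 + 223 + 11 = 655
COOP2 = 421 / 655 = 0.6427

64.3%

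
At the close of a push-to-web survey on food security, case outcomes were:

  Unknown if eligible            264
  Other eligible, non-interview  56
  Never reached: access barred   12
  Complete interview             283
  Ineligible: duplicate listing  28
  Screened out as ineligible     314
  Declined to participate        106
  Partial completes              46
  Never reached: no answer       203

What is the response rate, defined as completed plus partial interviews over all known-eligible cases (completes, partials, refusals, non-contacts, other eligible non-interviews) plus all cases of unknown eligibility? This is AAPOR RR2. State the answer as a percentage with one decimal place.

No answer / not reached = 203 + 12 = 215
Screened out, ineligible = 314 + 28 = 342
Num = 283 + 46 = 329
Base = 283 + 46 + 106 + 215 + 56 + 264 = 970
RR2 = 329 / 970 = 0.3392

33.9%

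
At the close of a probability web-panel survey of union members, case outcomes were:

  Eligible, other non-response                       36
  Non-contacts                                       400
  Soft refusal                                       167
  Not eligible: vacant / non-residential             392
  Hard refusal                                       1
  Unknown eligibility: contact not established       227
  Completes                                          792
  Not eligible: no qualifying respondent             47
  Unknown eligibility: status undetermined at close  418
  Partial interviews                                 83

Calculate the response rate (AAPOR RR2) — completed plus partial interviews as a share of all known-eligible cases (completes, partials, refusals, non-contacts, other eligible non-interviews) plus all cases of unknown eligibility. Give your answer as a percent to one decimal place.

41.2%

Refusal or break-off = 1 + 167 = 168
Unknown eligibility = 227 + 418 = 645
Screened out, ineligible = 47 + 392 = 439
Numerator → 792 + 83 = 875
Denom → 792 + 83 + 168 + 400 + 36 + 645 = 2124
RR2 = 875 / 2124 = 0.4120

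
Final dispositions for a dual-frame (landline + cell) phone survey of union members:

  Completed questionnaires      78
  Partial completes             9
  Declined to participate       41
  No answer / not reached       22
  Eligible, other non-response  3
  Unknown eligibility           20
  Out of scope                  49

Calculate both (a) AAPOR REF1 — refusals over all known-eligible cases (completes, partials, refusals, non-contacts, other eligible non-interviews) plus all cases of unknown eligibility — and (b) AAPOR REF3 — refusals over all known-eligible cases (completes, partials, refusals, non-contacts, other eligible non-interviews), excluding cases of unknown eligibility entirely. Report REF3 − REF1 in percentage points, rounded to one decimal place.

3.1

Numerator → 41
Base → 78 + 9 + 41 + 22 + 3 + 20 = 173
REF1 = 41 / 173 = 0.2370
Base → 78 + 9 + 41 + 22 + 3 = 153
REF3 = 41 / 153 = 0.2680
Difference = 26.80 − 23.70 = 3.10 percentage points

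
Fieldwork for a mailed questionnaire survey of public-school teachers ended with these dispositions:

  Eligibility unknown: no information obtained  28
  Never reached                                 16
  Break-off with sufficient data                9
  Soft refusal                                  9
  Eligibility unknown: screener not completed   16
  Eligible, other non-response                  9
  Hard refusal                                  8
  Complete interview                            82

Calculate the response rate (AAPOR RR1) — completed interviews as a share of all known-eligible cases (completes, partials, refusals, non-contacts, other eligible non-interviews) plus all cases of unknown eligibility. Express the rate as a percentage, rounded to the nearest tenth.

Refusals = 8 + 9 = 17
Undetermined eligibility = 16 + 28 = 44
Top → 82
Denom → 82 + 9 + 17 + 16 + 9 + 44 = 177
RR1 = 82 / 177 = 0.4633

46.3%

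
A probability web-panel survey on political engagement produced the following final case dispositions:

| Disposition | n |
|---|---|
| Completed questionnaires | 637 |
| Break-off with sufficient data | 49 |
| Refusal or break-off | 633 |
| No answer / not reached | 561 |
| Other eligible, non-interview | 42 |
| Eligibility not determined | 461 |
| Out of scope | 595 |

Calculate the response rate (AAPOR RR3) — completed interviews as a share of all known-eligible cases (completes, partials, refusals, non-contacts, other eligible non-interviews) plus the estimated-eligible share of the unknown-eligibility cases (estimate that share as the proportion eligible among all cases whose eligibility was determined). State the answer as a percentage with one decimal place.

Num → 637
Determined eligible → 637 + 49 + 633 + 561 + 42 = 1922
e = 1922 / (1922 + 595) = 1922 / 2517 = 0.7636
e × U → 0.7636 × 461 = 352.02
Denominator → 1922 + 352.02 = 2274.02
RR3 = 637 / 2274.02 = 0.2801

28.0%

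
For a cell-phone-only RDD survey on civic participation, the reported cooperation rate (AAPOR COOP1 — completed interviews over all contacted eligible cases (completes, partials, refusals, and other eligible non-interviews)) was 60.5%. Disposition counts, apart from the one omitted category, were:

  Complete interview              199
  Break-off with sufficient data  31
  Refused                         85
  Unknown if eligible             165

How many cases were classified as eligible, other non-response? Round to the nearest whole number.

14

COOP1 = 199 / D = 0.605
D = 199 / 0.605 = 328.9
Other denominator terms total 315
eligible, other non-response = 328.9 − 315 ≈ 14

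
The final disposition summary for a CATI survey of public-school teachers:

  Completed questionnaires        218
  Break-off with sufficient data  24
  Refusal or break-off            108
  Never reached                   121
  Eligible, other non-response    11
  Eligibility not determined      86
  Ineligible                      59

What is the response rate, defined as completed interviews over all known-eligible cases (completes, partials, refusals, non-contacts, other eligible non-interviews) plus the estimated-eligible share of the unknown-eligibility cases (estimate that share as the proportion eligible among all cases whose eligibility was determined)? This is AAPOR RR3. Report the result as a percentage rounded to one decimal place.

Num: 218
Eligible (known): 218 + 24 + 108 + 121 + 11 = 482
e = 482 / (482 + 59) = 482 / 541 = 0.8909
e × U: 0.8909 × 86 = 76.62
Denom: 482 + 76.62 = 558.62
RR3 = 218 / 558.62 = 0.3902

39.0%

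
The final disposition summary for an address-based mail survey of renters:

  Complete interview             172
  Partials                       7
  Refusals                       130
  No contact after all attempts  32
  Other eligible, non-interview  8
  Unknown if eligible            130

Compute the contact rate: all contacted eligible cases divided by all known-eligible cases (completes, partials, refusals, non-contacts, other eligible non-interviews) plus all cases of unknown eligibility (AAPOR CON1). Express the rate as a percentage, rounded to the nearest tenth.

66.2%

Numerator: 172 + 7 + 130 + 8 = 317
Denominator: 172 + 7 + 130 + 32 + 8 + 130 = 479
CON1 = 317 / 479 = 0.6618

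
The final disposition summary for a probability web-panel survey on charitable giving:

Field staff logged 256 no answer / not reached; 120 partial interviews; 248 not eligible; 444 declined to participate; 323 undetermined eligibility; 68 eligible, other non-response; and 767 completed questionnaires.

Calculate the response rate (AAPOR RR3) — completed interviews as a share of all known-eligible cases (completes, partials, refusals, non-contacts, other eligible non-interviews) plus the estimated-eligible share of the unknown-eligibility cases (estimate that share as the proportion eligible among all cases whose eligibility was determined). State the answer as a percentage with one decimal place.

Top: 767
Determined eligible: 767 + 120 + 444 + 256 + 68 = 1655
e = 1655 / (1655 + 248) = 1655 / 1903 = 0.8697
e × U: 0.8697 × 323 = 280.91
Base: 1655 + 280.91 = 1935.91
RR3 = 767 / 1935.91 = 0.3962

39.6%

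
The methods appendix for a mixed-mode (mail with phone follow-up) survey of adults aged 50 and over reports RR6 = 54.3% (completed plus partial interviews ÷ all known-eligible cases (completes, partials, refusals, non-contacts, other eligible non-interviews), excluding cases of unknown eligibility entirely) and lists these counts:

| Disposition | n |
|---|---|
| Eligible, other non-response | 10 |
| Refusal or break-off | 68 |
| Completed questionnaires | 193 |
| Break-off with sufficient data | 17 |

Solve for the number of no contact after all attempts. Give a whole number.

Num: 193 + 17 = 210
RR6 = 210 / D = 0.543
D = 210 / 0.543 = 386.7
Other denominator terms total 288
no contact after all attempts = 386.7 − 288 ≈ 99

99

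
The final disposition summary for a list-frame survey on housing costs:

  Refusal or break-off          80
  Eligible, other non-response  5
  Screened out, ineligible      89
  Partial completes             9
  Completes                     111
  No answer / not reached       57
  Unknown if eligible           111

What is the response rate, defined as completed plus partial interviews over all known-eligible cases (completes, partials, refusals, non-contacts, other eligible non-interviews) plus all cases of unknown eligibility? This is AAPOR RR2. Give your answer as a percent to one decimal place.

32.2%

Numerator = 111 + 9 = 120
Denominator = 111 + 9 + 80 + 57 + 5 + 111 = 373
RR2 = 120 / 373 = 0.3217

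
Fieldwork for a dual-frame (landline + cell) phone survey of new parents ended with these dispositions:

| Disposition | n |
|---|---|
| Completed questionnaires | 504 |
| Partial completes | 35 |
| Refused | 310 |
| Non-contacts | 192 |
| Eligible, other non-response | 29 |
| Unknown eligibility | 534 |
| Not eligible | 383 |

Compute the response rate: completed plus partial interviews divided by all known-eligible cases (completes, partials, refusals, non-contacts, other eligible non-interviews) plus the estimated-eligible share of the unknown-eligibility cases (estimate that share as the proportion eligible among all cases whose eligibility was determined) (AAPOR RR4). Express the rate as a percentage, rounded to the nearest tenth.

36.8%

Numerator: 504 + 35 = 539
Known eligible: 504 + 35 + 310 + 192 + 29 = 1070
e = 1070 / (1070 + 383) = 1070 / 1453 = 0.7364
Estimated eligible among unknowns: 0.7364 × 534 = 393.24
Denom: 1070 + 393.24 = 1463.24
RR4 = 539 / 1463.24 = 0.3684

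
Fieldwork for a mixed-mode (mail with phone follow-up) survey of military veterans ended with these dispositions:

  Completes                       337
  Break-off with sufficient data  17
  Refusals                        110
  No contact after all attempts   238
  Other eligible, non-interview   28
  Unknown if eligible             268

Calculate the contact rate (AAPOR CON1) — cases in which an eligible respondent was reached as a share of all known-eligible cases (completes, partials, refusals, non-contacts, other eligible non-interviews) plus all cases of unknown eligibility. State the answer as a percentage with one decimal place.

49.3%

Top → 337 + 17 + 110 + 28 = 492
Denom → 337 + 17 + 110 + 238 + 28 + 268 = 998
CON1 = 492 / 998 = 0.4930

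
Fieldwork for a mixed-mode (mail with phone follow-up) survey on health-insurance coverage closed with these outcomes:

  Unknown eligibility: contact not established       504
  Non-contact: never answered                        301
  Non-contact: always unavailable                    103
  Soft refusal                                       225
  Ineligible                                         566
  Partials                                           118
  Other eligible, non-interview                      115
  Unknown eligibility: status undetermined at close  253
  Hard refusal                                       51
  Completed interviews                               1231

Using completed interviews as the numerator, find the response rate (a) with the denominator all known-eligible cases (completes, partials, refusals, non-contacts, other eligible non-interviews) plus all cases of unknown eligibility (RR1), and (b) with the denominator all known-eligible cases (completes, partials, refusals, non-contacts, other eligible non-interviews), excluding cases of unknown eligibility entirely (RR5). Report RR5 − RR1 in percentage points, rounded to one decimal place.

15.0

Refused = 51 + 225 = 276
No contact after all attempts = 301 + 103 = 404
Undetermined eligibility = 504 + 253 = 757
Num = 1231
Base = 1231 + 118 + 276 + 404 + 115 + 757 = 2901
RR1 = 1231 / 2901 = 0.4243
Base = 1231 + 118 + 276 + 404 + 115 = 2144
RR5 = 1231 / 2144 = 0.5742
Difference = 57.42 − 42.43 = 14.99 percentage points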